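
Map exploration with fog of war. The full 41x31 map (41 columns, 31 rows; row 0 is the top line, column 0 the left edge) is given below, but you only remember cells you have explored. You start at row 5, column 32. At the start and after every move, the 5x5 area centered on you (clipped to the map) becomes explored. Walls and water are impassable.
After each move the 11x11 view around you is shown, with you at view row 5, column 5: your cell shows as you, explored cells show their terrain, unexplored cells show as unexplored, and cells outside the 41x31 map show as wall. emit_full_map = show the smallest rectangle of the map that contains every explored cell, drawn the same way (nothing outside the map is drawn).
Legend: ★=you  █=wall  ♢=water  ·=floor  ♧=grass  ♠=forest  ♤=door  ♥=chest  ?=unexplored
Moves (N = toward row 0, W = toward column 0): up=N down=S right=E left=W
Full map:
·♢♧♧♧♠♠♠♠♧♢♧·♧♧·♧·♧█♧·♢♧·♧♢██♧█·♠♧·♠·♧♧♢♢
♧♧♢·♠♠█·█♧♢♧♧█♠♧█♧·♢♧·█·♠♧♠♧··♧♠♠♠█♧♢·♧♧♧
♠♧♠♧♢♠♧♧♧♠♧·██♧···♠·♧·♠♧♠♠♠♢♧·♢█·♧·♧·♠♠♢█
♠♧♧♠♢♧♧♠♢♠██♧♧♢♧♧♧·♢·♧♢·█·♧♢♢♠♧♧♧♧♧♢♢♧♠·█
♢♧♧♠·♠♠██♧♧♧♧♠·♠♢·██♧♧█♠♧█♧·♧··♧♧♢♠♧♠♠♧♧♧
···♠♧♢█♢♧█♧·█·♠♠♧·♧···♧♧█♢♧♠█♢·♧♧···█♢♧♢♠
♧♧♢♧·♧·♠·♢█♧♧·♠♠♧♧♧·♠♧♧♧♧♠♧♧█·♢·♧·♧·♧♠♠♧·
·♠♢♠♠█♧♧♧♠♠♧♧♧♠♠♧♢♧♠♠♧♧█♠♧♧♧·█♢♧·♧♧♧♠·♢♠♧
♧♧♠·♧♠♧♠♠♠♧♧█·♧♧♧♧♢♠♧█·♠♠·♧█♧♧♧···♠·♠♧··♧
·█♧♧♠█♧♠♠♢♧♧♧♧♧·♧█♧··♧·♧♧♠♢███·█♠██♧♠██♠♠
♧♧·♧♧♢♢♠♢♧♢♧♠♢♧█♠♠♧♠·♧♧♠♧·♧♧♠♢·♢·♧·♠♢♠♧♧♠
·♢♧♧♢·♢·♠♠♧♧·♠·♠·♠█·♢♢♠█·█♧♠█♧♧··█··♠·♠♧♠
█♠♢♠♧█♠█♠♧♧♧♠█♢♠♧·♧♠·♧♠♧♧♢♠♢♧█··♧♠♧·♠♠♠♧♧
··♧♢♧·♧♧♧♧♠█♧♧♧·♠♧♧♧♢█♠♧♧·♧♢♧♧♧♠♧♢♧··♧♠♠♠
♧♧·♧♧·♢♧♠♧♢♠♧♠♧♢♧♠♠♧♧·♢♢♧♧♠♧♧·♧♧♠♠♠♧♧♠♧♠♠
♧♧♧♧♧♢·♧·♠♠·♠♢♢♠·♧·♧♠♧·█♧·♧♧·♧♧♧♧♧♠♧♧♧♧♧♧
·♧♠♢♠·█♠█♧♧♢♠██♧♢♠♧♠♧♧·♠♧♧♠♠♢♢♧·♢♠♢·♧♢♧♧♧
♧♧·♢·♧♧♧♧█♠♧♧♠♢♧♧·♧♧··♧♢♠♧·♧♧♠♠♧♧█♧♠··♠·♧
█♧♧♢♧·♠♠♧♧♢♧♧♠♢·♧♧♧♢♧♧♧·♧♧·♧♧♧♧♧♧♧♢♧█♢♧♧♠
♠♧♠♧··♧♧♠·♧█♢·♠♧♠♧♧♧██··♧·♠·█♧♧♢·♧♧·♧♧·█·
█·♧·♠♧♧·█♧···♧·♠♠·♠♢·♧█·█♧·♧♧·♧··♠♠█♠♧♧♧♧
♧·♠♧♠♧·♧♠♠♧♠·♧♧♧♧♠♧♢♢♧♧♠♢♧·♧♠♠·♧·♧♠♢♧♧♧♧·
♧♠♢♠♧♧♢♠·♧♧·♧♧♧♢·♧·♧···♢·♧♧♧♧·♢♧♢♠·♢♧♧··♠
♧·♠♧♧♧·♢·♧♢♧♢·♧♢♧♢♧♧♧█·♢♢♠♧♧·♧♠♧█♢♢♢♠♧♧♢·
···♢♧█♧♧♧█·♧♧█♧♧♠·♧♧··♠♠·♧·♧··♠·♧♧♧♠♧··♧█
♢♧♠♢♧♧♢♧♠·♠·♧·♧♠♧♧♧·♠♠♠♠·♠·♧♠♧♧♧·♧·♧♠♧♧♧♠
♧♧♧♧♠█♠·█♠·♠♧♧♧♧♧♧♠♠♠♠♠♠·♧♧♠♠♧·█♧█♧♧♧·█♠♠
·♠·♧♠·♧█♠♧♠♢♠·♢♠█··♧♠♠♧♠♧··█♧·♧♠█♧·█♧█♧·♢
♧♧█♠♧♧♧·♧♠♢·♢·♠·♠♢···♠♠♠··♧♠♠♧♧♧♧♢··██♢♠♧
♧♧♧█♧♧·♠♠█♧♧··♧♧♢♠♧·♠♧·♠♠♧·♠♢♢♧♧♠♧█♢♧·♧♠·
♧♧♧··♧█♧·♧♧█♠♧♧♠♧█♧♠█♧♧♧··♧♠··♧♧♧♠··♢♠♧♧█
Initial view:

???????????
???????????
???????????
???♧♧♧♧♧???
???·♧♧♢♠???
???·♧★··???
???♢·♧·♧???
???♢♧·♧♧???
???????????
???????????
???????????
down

???????????
???????????
???♧♧♧♧♧???
???·♧♧♢♠???
???·♧♧··???
???♢·★·♧???
???♢♧·♧♧???
???♧···♠???
???????????
???????????
???????????

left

???????????
???????????
????♧♧♧♧♧??
???··♧♧♢♠??
???♢·♧♧··??
???·♢★♧·♧??
???█♢♧·♧♧??
???♧♧···♠??
???????????
???????????
???????????

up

???????????
???????????
???????????
???♠♧♧♧♧♧??
???··♧♧♢♠??
???♢·★♧··??
???·♢·♧·♧??
???█♢♧·♧♧??
???♧♧···♠??
???????????
???????????

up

███████████
???????????
???????????
???·♢█·♧???
???♠♧♧♧♧♧??
???··★♧♢♠??
???♢·♧♧··??
???·♢·♧·♧??
???█♢♧·♧♧??
???♧♧···♠??
???????????

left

███████████
???????????
???????????
???♧·♢█·♧??
???♢♠♧♧♧♧♧?
???♧·★♧♧♢♠?
???█♢·♧♧··?
???█·♢·♧·♧?
????█♢♧·♧♧?
????♧♧···♠?
???????????

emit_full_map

♧·♢█·♧?
♢♠♧♧♧♧♧
♧·★♧♧♢♠
█♢·♧♧··
█·♢·♧·♧
?█♢♧·♧♧
?♧♧···♠

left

███████████
???????????
???????????
???♢♧·♢█·♧?
???♢♢♠♧♧♧♧♧
???·♧★·♧♧♢♠
???♠█♢·♧♧··
???♧█·♢·♧·♧
?????█♢♧·♧♧
?????♧♧···♠
???????????

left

███████████
???????????
???????????
???♠♢♧·♢█·♧
???♧♢♢♠♧♧♧♧
???♧·★··♧♧♢
???♧♠█♢·♧♧·
???♧♧█·♢·♧·
??????█♢♧·♧
??????♧♧···
???????????

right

███████████
???????????
???????????
??♠♢♧·♢█·♧?
??♧♢♢♠♧♧♧♧♧
??♧·♧★·♧♧♢♠
??♧♠█♢·♧♧··
??♧♧█·♢·♧·♧
?????█♢♧·♧♧
?????♧♧···♠
???????????

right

███████████
???????????
???????????
?♠♢♧·♢█·♧??
?♧♢♢♠♧♧♧♧♧?
?♧·♧·★♧♧♢♠?
?♧♠█♢·♧♧··?
?♧♧█·♢·♧·♧?
????█♢♧·♧♧?
????♧♧···♠?
???????????

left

███████████
???????????
???????????
??♠♢♧·♢█·♧?
??♧♢♢♠♧♧♧♧♧
??♧·♧★·♧♧♢♠
??♧♠█♢·♧♧··
??♧♧█·♢·♧·♧
?????█♢♧·♧♧
?????♧♧···♠
???????????

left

███████████
???????????
???????????
???♠♢♧·♢█·♧
???♧♢♢♠♧♧♧♧
???♧·★··♧♧♢
???♧♠█♢·♧♧·
???♧♧█·♢·♧·
??????█♢♧·♧
??????♧♧···
???????????

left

███████████
???????????
???????????
???♠♠♢♧·♢█·
???·♧♢♢♠♧♧♧
???█♧★♧··♧♧
???♢♧♠█♢·♧♧
???♠♧♧█·♢·♧
???????█♢♧·
???????♧♧··
???????????

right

███████████
???????????
???????????
??♠♠♢♧·♢█·♧
??·♧♢♢♠♧♧♧♧
??█♧·★··♧♧♢
??♢♧♠█♢·♧♧·
??♠♧♧█·♢·♧·
??????█♢♧·♧
??????♧♧···
???????????

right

███████████
???????????
???????????
?♠♠♢♧·♢█·♧?
?·♧♢♢♠♧♧♧♧♧
?█♧·♧★·♧♧♢♠
?♢♧♠█♢·♧♧··
?♠♧♧█·♢·♧·♧
?????█♢♧·♧♧
?????♧♧···♠
???????????

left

███████████
???????????
???????????
??♠♠♢♧·♢█·♧
??·♧♢♢♠♧♧♧♧
??█♧·★··♧♧♢
??♢♧♠█♢·♧♧·
??♠♧♧█·♢·♧·
??????█♢♧·♧
??????♧♧···
???????????

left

███████████
???????????
???????????
???♠♠♢♧·♢█·
???·♧♢♢♠♧♧♧
???█♧★♧··♧♧
???♢♧♠█♢·♧♧
???♠♧♧█·♢·♧
???????█♢♧·
???????♧♧··
???????????


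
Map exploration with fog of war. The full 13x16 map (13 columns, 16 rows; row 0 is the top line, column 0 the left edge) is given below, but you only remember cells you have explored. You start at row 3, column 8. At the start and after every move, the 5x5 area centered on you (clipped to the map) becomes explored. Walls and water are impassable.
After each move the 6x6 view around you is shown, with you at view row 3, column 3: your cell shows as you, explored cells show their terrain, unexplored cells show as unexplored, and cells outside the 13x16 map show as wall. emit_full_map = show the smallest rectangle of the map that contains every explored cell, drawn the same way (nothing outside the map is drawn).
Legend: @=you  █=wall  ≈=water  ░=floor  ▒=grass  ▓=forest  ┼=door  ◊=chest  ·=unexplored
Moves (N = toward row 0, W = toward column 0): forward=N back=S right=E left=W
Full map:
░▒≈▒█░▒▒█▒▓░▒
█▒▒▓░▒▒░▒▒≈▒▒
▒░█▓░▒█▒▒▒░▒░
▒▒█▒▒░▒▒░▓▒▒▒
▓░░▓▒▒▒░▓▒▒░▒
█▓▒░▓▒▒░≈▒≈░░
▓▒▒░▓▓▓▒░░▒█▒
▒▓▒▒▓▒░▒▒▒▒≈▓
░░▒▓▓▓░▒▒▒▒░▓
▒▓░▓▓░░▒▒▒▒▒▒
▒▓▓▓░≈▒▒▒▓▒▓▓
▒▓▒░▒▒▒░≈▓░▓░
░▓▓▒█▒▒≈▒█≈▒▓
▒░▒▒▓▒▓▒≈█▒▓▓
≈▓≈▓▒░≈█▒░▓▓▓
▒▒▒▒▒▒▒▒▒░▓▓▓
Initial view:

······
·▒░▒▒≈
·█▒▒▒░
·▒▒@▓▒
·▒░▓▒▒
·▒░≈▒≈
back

·▒░▒▒≈
·█▒▒▒░
·▒▒░▓▒
·▒░@▒▒
·▒░≈▒≈
·▓▒░░▒

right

▒░▒▒≈·
█▒▒▒░▒
▒▒░▓▒▒
▒░▓@▒░
▒░≈▒≈░
▓▒░░▒█

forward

······
▒░▒▒≈▒
█▒▒▒░▒
▒▒░@▒▒
▒░▓▒▒░
▒░≈▒≈░

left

······
·▒░▒▒≈
·█▒▒▒░
·▒▒@▓▒
·▒░▓▒▒
·▒░≈▒≈

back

·▒░▒▒≈
·█▒▒▒░
·▒▒░▓▒
·▒░@▒▒
·▒░≈▒≈
·▓▒░░▒

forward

······
·▒░▒▒≈
·█▒▒▒░
·▒▒@▓▒
·▒░▓▒▒
·▒░≈▒≈

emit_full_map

▒░▒▒≈▒
█▒▒▒░▒
▒▒@▓▒▒
▒░▓▒▒░
▒░≈▒≈░
▓▒░░▒█

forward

██████
·▒▒█▒▓
·▒░▒▒≈
·█▒@▒░
·▒▒░▓▒
·▒░▓▒▒

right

██████
▒▒█▒▓░
▒░▒▒≈▒
█▒▒@░▒
▒▒░▓▒▒
▒░▓▒▒░

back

▒▒█▒▓░
▒░▒▒≈▒
█▒▒▒░▒
▒▒░@▒▒
▒░▓▒▒░
▒░≈▒≈░

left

·▒▒█▒▓
·▒░▒▒≈
·█▒▒▒░
·▒▒@▓▒
·▒░▓▒▒
·▒░≈▒≈

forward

██████
·▒▒█▒▓
·▒░▒▒≈
·█▒@▒░
·▒▒░▓▒
·▒░▓▒▒

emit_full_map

▒▒█▒▓░
▒░▒▒≈▒
█▒@▒░▒
▒▒░▓▒▒
▒░▓▒▒░
▒░≈▒≈░
▓▒░░▒█

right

██████
▒▒█▒▓░
▒░▒▒≈▒
█▒▒@░▒
▒▒░▓▒▒
▒░▓▒▒░

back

▒▒█▒▓░
▒░▒▒≈▒
█▒▒▒░▒
▒▒░@▒▒
▒░▓▒▒░
▒░≈▒≈░

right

▒█▒▓░·
░▒▒≈▒▒
▒▒▒░▒░
▒░▓@▒▒
░▓▒▒░▒
░≈▒≈░░

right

█▒▓░·█
▒▒≈▒▒█
▒▒░▒░█
░▓▒@▒█
▓▒▒░▒█
≈▒≈░░█

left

▒█▒▓░·
░▒▒≈▒▒
▒▒▒░▒░
▒░▓@▒▒
░▓▒▒░▒
░≈▒≈░░

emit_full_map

▒▒█▒▓░·
▒░▒▒≈▒▒
█▒▒▒░▒░
▒▒░▓@▒▒
▒░▓▒▒░▒
▒░≈▒≈░░
▓▒░░▒█·


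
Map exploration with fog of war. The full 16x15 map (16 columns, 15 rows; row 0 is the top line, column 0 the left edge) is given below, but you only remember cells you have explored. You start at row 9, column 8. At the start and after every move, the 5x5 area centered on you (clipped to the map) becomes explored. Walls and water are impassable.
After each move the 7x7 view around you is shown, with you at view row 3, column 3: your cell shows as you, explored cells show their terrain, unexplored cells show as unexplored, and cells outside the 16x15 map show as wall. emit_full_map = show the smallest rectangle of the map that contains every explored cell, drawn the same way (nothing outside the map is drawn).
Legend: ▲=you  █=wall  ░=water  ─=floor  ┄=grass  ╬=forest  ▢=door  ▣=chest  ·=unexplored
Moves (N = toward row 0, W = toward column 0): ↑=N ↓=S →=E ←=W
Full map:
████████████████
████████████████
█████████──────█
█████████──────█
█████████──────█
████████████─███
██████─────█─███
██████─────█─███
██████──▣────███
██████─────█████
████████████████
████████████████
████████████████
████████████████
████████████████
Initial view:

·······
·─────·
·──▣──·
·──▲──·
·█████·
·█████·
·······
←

·······
·█─────
·█──▣──
·█─▲───
·██████
·██████
·······

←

·······
·██────
·██──▣─
·██▲───
·██████
·██████
·······

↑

·······
·██───·
·██────
·██▲─▣─
·██────
·██████
·██████

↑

·······
·█████·
·██───·
·██▲───
·██──▣─
·██────
·██████

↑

·······
·█████·
·█████·
·██▲──·
·██────
·██──▣─
·██────

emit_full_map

█████··
█████··
██▲──··
██─────
██──▣──
██─────
███████
███████

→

·······
█████─·
██████·
██─▲──·
██─────
██──▣──
██─────

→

·······
████──·
██████·
█──▲──·
█─────·
█──▣──·
█─────·

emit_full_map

█████──
███████
██──▲──
██─────
██──▣──
██─────
███████
███████


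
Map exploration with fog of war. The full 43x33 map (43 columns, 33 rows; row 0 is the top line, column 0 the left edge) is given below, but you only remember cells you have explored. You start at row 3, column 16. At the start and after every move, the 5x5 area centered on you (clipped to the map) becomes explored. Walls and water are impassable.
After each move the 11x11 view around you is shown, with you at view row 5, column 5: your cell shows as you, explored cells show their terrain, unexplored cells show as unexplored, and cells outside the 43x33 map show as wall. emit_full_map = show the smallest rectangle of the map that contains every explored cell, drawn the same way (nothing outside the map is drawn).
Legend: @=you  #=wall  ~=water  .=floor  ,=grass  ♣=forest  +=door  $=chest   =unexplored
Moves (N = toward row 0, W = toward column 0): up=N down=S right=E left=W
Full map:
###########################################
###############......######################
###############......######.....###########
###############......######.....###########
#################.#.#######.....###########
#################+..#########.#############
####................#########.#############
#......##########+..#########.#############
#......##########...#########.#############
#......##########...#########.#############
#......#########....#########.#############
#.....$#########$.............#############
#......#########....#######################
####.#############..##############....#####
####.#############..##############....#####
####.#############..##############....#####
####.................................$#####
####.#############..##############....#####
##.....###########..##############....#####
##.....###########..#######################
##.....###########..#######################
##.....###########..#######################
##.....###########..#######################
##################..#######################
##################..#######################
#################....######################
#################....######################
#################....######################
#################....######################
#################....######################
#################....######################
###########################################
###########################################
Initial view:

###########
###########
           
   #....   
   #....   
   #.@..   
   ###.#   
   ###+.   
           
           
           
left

###########
###########
           
   ##....  
   ##....  
   ##@...  
   ####.#  
   ####+.  
           
           
           

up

###########
###########
###########
   #####   
   ##....  
   ##@...  
   ##....  
   ####.#  
   ####+.  
           
           

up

###########
###########
###########
###########
   #####   
   ##@...  
   ##....  
   ##....  
   ####.#  
   ####+.  
           

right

###########
###########
###########
###########
  ######   
  ##.@..   
  ##....   
  ##....   
  ####.#   
  ####+.   
           

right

###########
###########
###########
###########
 #######   
 ##..@..   
 ##.....   
 ##.....   
 ####.#    
 ####+.    
           

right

###########
###########
###########
###########
########   
##...@..   
##......   
##......   
####.#     
####+.     
           

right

###########
###########
###########
###########
########   
#....@.#   
#......#   
#......#   
###.#      
###+.      
           

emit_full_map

#########
##....@.#
##......#
##......#
####.#   
####+.   

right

###########
###########
###########
###########
########   
.....@##   
......##   
......##   
##.#       
##+.       
           

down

###########
###########
###########
########   
......##   
.....@##   
......##   
##.#.###   
##+.       
           
           

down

###########
###########
########   
......##   
......##   
.....@##   
##.#.###   
##+..###   
           
           
           

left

###########
###########
#########  
#......##  
#......##  
#....@.##  
###.#.###  
###+..###  
           
           
           

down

###########
#########  
#......##  
#......##  
#......##  
###.#@###  
###+..###  
   ...##   
           
           
           

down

#########  
#......##  
#......##  
#......##  
###.#.###  
###+.@###  
   ...##   
   +..##   
           
           
           

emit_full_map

##########
##......##
##......##
##......##
####.#.###
####+.@###
    ...## 
    +..## 

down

#......##  
#......##  
#......##  
###.#.###  
###+..###  
   ..@##   
   +..##   
   ...##   
           
           
           

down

#......##  
#......##  
###.#.###  
###+..###  
   ...##   
   +.@##   
   ...##   
   ...##   
           
           
           

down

#......##  
###.#.###  
###+..###  
   ...##   
   +..##   
   ..@##   
   ...##   
   ...##   
           
           
           

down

###.#.###  
###+..###  
   ...##   
   +..##   
   ...##   
   ..@##   
   ...##   
   .....   
           
           
           

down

###+..###  
   ...##   
   +..##   
   ...##   
   ...##   
   ..@##   
   .....   
   ...##   
           
           
           

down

   ...##   
   +..##   
   ...##   
   ...##   
   ...##   
   ..@..   
   ...##   
   #..##   
           
           
           

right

  ...##    
  +..##    
  ...##    
  ...###   
  ...###   
  ...@..   
  ...###   
  #..###   
           
           
           

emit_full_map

##########
##......##
##......##
##......##
####.#.###
####+..###
    ...## 
    +..## 
    ...## 
    ...###
    ...###
    ...@..
    ...###
    #..###

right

 ...##     
 +..##     
 ...##     
 ...####   
 ...####   
 ....@..   
 ...####   
 #..####   
           
           
           

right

...##      
+..##      
...##      
...#####   
...#####   
.....@..   
...#####   
#..#####   
           
           
           

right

..##       
..##       
..##       
..######   
..######   
.....@..   
..######   
..######   
           
           
           

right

.##        
.##        
.##        
.#######   
.#######   
.....@..   
.#######   
.#######   
           
           
           

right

##         
##         
##         
########   
########   
.....@..   
########   
########   
           
           
           

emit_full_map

##########     
##......##     
##......##     
##......##     
####.#.###     
####+..###     
    ...##      
    +..##      
    ...##      
    ...########
    ...########
    ........@..
    ...########
    #..########


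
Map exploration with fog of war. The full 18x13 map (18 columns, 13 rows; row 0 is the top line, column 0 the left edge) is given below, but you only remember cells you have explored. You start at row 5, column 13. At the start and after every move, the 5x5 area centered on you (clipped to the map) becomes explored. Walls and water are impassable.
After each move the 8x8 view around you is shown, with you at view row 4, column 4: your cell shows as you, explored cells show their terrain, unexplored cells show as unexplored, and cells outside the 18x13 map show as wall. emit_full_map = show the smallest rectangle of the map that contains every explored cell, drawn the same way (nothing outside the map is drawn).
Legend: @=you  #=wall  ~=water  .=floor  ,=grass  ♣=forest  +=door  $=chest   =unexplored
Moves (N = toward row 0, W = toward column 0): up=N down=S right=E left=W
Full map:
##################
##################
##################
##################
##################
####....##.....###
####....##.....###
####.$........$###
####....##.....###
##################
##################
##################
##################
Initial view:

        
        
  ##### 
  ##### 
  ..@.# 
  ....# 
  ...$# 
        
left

        
        
  ######
  ######
  ..@..#
  .....#
  ....$#
        

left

        
        
  ######
  ######
  #.@...
  #.....
  .....$
        

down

        
  ######
  ######
  #.....
  #.@...
  .....$
  #.... 
        

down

  ######
  ######
  #.....
  #.....
  ..@..$
  #.... 
  ##### 
        

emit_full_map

#######
#######
#.....#
#.....#
..@..$#
#....  
#####  

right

 #######
 #######
 #.....#
 #.....#
 ...@.$#
 #..... 
 ###### 
        

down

 #######
 #.....#
 #.....#
 .....$#
 #..@.. 
 ###### 
  ##### 
        

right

####### 
#.....# 
#.....# 
.....$# 
#...@.# 
####### 
 ###### 
        

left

 #######
 #.....#
 #.....#
 .....$#
 #..@..#
 #######
  ######
        

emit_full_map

#######
#######
#.....#
#.....#
.....$#
#..@..#
#######
 ######

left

  ######
  #.....
  #.....
  .....$
  #.@...
  ######
  ######
        

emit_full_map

#######
#######
#.....#
#.....#
.....$#
#.@...#
#######
#######


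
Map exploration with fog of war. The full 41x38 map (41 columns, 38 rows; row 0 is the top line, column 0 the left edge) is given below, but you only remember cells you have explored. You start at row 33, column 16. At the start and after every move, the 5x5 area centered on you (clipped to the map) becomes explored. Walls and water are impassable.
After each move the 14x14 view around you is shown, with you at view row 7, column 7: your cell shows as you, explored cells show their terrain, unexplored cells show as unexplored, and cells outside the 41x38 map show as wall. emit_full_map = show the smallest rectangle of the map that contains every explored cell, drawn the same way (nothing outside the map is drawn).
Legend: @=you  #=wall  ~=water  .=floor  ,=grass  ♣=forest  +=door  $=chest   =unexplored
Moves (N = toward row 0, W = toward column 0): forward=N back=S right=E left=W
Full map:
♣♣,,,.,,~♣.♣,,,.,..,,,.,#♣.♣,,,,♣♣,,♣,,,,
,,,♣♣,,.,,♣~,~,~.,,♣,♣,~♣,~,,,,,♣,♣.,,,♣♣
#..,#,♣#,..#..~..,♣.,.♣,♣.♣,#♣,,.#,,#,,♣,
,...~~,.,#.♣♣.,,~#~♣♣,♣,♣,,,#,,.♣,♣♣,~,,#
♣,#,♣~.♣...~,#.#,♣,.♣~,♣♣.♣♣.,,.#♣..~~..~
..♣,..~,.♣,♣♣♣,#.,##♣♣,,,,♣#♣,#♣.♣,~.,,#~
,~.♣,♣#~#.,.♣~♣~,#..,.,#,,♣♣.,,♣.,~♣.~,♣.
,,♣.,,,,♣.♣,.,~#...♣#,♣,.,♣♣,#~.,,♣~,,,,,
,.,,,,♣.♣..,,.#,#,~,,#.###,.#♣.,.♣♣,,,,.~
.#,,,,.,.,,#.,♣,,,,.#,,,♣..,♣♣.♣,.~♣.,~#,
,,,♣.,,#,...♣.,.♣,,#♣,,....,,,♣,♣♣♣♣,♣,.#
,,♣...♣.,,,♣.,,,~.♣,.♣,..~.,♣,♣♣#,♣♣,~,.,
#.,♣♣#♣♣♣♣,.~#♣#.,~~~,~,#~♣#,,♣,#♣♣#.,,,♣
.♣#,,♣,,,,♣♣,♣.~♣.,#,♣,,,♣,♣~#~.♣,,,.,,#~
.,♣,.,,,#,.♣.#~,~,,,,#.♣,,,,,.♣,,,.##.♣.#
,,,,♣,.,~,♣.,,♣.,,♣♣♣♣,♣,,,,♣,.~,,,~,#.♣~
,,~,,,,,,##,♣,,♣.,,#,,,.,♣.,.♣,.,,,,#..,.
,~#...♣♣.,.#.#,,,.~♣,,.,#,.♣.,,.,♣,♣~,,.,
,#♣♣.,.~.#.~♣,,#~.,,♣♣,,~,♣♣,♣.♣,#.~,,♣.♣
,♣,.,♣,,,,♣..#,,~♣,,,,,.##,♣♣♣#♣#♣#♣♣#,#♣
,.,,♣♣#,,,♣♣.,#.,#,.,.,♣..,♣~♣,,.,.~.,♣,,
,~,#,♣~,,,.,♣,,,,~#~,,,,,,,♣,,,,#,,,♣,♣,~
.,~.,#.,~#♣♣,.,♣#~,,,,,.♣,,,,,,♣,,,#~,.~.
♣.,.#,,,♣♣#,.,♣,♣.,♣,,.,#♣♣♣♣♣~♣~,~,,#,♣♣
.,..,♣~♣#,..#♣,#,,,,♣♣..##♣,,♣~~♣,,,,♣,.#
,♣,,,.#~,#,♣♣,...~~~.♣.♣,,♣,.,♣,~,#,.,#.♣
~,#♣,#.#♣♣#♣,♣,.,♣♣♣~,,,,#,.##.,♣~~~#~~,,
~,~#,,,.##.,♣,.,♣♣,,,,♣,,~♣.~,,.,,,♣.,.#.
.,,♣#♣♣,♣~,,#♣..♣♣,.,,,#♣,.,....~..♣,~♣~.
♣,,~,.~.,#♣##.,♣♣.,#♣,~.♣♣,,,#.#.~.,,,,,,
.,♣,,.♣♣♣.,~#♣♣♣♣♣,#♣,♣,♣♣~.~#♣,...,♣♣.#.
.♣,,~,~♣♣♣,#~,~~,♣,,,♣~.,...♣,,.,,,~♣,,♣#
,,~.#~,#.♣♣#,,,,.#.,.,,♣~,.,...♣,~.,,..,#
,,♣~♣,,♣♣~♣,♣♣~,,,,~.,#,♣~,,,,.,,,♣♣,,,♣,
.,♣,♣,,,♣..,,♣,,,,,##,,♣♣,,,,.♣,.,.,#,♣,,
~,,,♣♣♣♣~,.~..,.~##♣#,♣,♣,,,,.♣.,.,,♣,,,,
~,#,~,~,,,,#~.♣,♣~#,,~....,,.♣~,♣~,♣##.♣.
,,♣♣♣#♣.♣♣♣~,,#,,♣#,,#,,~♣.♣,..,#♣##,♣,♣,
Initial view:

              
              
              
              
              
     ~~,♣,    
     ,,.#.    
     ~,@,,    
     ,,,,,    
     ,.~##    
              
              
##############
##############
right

              
              
              
              
              
    ~~,♣,,    
    ,,.#.,    
    ~,,@,~    
    ,,,,,#    
    ,.~##♣    
              
              
##############
##############

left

              
              
              
              
              
     ~~,♣,,   
     ,,.#.,   
     ~,@,,~   
     ,,,,,#   
     ,.~##♣   
              
              
##############
##############

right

              
              
              
              
              
    ~~,♣,,    
    ,,.#.,    
    ~,,@,~    
    ,,,,,#    
    ,.~##♣    
              
              
##############
##############

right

              
              
              
              
              
   ~~,♣,,,    
   ,,.#.,.    
   ~,,,@~.    
   ,,,,,##    
   ,.~##♣#    
              
              
##############
##############

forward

              
              
              
              
              
     ♣♣,#♣    
   ~~,♣,,,    
   ,,.#@,.    
   ~,,,,~.    
   ,,,,,##    
   ,.~##♣#    
              
              
##############

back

              
              
              
              
     ♣♣,#♣    
   ~~,♣,,,    
   ,,.#.,.    
   ~,,,@~.    
   ,,,,,##    
   ,.~##♣#    
              
              
##############
##############

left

              
              
              
              
      ♣♣,#♣   
    ~~,♣,,,   
    ,,.#.,.   
    ~,,@,~.   
    ,,,,,##   
    ,.~##♣#   
              
              
##############
##############

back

              
              
              
      ♣♣,#♣   
    ~~,♣,,,   
    ,,.#.,.   
    ~,,,,~.   
    ,,,@,##   
    ,.~##♣#   
     ,♣~#,    
              
##############
##############
##############

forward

              
              
              
              
      ♣♣,#♣   
    ~~,♣,,,   
    ,,.#.,.   
    ~,,@,~.   
    ,,,,,##   
    ,.~##♣#   
     ,♣~#,    
              
##############
##############

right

              
              
              
              
     ♣♣,#♣    
   ~~,♣,,,    
   ,,.#.,.    
   ~,,,@~.    
   ,,,,,##    
   ,.~##♣#    
    ,♣~#,     
              
##############
##############

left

              
              
              
              
      ♣♣,#♣   
    ~~,♣,,,   
    ,,.#.,.   
    ~,,@,~.   
    ,,,,,##   
    ,.~##♣#   
     ,♣~#,    
              
##############
##############

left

              
              
              
              
       ♣♣,#♣  
     ~~,♣,,,  
     ,,.#.,.  
     ~,@,,~.  
     ,,,,,##  
     ,.~##♣#  
      ,♣~#,   
              
##############
##############

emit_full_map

  ♣♣,#♣
~~,♣,,,
,,.#.,.
~,@,,~.
,,,,,##
,.~##♣#
 ,♣~#, 

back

              
              
              
       ♣♣,#♣  
     ~~,♣,,,  
     ,,.#.,.  
     ~,,,,~.  
     ,,@,,##  
     ,.~##♣#  
     ♣,♣~#,   
              
##############
##############
##############

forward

              
              
              
              
       ♣♣,#♣  
     ~~,♣,,,  
     ,,.#.,.  
     ~,@,,~.  
     ,,,,,##  
     ,.~##♣#  
     ♣,♣~#,   
              
##############
##############

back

              
              
              
       ♣♣,#♣  
     ~~,♣,,,  
     ,,.#.,.  
     ~,,,,~.  
     ,,@,,##  
     ,.~##♣#  
     ♣,♣~#,   
              
##############
##############
##############

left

              
              
              
        ♣♣,#♣ 
      ~~,♣,,, 
     ,,,.#.,. 
     ♣~,,,,~. 
     ♣,@,,,## 
     .,.~##♣# 
     .♣,♣~#,  
              
##############
##############
##############

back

              
              
        ♣♣,#♣ 
      ~~,♣,,, 
     ,,,.#.,. 
     ♣~,,,,~. 
     ♣,,,,,## 
     .,@~##♣# 
     .♣,♣~#,  
     ,#,,♣    
##############
##############
##############
##############

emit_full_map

   ♣♣,#♣
 ~~,♣,,,
,,,.#.,.
♣~,,,,~.
♣,,,,,##
.,@~##♣#
.♣,♣~#, 
,#,,♣   


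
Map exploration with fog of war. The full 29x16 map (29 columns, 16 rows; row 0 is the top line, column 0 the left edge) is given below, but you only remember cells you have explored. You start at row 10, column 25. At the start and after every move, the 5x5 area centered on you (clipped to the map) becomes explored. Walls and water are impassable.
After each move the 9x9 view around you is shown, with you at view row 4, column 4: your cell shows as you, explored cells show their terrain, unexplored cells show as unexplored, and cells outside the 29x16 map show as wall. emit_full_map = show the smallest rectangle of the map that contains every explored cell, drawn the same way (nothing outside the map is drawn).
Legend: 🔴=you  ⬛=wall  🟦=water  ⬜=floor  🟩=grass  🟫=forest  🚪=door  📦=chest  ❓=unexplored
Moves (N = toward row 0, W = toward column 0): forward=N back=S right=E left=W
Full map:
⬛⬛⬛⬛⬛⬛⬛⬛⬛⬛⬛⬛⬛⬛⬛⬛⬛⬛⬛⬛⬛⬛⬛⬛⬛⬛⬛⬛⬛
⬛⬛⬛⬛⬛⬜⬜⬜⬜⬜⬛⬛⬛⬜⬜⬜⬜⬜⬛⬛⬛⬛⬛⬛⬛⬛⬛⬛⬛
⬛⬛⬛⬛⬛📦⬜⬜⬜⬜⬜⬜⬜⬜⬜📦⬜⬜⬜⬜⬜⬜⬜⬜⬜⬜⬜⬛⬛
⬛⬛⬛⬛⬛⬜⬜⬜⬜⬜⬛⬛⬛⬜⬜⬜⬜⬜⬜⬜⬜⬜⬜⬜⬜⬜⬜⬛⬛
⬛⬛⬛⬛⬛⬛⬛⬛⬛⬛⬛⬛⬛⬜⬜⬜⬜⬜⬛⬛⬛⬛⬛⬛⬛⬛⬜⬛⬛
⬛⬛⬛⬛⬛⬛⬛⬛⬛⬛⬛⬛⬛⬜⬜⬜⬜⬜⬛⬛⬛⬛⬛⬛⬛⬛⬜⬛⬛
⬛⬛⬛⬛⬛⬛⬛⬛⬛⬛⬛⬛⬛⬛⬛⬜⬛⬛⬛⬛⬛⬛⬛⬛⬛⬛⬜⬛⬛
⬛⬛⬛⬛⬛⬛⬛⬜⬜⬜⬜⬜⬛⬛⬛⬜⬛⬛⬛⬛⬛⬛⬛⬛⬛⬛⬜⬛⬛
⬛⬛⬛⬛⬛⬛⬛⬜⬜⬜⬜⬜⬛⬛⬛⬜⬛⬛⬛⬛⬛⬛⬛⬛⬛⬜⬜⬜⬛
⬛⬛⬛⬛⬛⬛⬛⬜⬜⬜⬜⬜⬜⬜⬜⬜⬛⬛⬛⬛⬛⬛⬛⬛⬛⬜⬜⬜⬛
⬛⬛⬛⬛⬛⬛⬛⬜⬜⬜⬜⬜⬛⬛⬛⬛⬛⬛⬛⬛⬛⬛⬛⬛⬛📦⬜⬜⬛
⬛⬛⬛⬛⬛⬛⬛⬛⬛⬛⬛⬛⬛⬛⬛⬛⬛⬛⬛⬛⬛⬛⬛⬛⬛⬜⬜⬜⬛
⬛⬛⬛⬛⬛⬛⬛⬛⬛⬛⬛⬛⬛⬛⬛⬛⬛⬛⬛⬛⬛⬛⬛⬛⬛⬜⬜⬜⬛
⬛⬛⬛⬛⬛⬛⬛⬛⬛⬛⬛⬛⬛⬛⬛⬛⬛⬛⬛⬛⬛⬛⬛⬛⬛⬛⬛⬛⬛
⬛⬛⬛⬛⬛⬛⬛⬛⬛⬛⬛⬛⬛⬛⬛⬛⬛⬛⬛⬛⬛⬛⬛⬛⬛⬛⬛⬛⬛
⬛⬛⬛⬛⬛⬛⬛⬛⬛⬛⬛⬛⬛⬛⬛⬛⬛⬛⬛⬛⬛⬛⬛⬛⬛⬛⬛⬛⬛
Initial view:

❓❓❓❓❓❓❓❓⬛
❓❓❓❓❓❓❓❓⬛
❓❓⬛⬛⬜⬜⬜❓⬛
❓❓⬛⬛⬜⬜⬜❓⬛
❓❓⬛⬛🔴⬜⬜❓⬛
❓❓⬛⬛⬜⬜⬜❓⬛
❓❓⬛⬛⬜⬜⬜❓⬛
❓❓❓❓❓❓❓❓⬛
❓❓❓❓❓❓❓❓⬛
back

❓❓❓❓❓❓❓❓⬛
❓❓⬛⬛⬜⬜⬜❓⬛
❓❓⬛⬛⬜⬜⬜❓⬛
❓❓⬛⬛📦⬜⬜❓⬛
❓❓⬛⬛🔴⬜⬜❓⬛
❓❓⬛⬛⬜⬜⬜❓⬛
❓❓⬛⬛⬛⬛⬛❓⬛
❓❓❓❓❓❓❓❓⬛
❓❓❓❓❓❓❓❓⬛

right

❓❓❓❓❓❓❓⬛⬛
❓⬛⬛⬜⬜⬜❓⬛⬛
❓⬛⬛⬜⬜⬜⬛⬛⬛
❓⬛⬛📦⬜⬜⬛⬛⬛
❓⬛⬛⬜🔴⬜⬛⬛⬛
❓⬛⬛⬜⬜⬜⬛⬛⬛
❓⬛⬛⬛⬛⬛⬛⬛⬛
❓❓❓❓❓❓❓⬛⬛
❓❓❓❓❓❓❓⬛⬛

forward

❓❓❓❓❓❓❓⬛⬛
❓❓❓❓❓❓❓⬛⬛
❓⬛⬛⬜⬜⬜⬛⬛⬛
❓⬛⬛⬜⬜⬜⬛⬛⬛
❓⬛⬛📦🔴⬜⬛⬛⬛
❓⬛⬛⬜⬜⬜⬛⬛⬛
❓⬛⬛⬜⬜⬜⬛⬛⬛
❓⬛⬛⬛⬛⬛⬛⬛⬛
❓❓❓❓❓❓❓⬛⬛

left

❓❓❓❓❓❓❓❓⬛
❓❓❓❓❓❓❓❓⬛
❓❓⬛⬛⬜⬜⬜⬛⬛
❓❓⬛⬛⬜⬜⬜⬛⬛
❓❓⬛⬛🔴⬜⬜⬛⬛
❓❓⬛⬛⬜⬜⬜⬛⬛
❓❓⬛⬛⬜⬜⬜⬛⬛
❓❓⬛⬛⬛⬛⬛⬛⬛
❓❓❓❓❓❓❓❓⬛

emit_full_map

⬛⬛⬜⬜⬜⬛
⬛⬛⬜⬜⬜⬛
⬛⬛🔴⬜⬜⬛
⬛⬛⬜⬜⬜⬛
⬛⬛⬜⬜⬜⬛
⬛⬛⬛⬛⬛⬛

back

❓❓❓❓❓❓❓❓⬛
❓❓⬛⬛⬜⬜⬜⬛⬛
❓❓⬛⬛⬜⬜⬜⬛⬛
❓❓⬛⬛📦⬜⬜⬛⬛
❓❓⬛⬛🔴⬜⬜⬛⬛
❓❓⬛⬛⬜⬜⬜⬛⬛
❓❓⬛⬛⬛⬛⬛⬛⬛
❓❓❓❓❓❓❓❓⬛
❓❓❓❓❓❓❓❓⬛

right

❓❓❓❓❓❓❓⬛⬛
❓⬛⬛⬜⬜⬜⬛⬛⬛
❓⬛⬛⬜⬜⬜⬛⬛⬛
❓⬛⬛📦⬜⬜⬛⬛⬛
❓⬛⬛⬜🔴⬜⬛⬛⬛
❓⬛⬛⬜⬜⬜⬛⬛⬛
❓⬛⬛⬛⬛⬛⬛⬛⬛
❓❓❓❓❓❓❓⬛⬛
❓❓❓❓❓❓❓⬛⬛

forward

❓❓❓❓❓❓❓⬛⬛
❓❓❓❓❓❓❓⬛⬛
❓⬛⬛⬜⬜⬜⬛⬛⬛
❓⬛⬛⬜⬜⬜⬛⬛⬛
❓⬛⬛📦🔴⬜⬛⬛⬛
❓⬛⬛⬜⬜⬜⬛⬛⬛
❓⬛⬛⬜⬜⬜⬛⬛⬛
❓⬛⬛⬛⬛⬛⬛⬛⬛
❓❓❓❓❓❓❓⬛⬛

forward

❓❓❓❓❓❓❓⬛⬛
❓❓❓❓❓❓❓⬛⬛
❓❓⬛⬛⬜⬛⬛⬛⬛
❓⬛⬛⬜⬜⬜⬛⬛⬛
❓⬛⬛⬜🔴⬜⬛⬛⬛
❓⬛⬛📦⬜⬜⬛⬛⬛
❓⬛⬛⬜⬜⬜⬛⬛⬛
❓⬛⬛⬜⬜⬜⬛⬛⬛
❓⬛⬛⬛⬛⬛⬛⬛⬛

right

❓❓❓❓❓❓⬛⬛⬛
❓❓❓❓❓❓⬛⬛⬛
❓⬛⬛⬜⬛⬛⬛⬛⬛
⬛⬛⬜⬜⬜⬛⬛⬛⬛
⬛⬛⬜⬜🔴⬛⬛⬛⬛
⬛⬛📦⬜⬜⬛⬛⬛⬛
⬛⬛⬜⬜⬜⬛⬛⬛⬛
⬛⬛⬜⬜⬜⬛⬛⬛⬛
⬛⬛⬛⬛⬛⬛⬛⬛⬛

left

❓❓❓❓❓❓❓⬛⬛
❓❓❓❓❓❓❓⬛⬛
❓❓⬛⬛⬜⬛⬛⬛⬛
❓⬛⬛⬜⬜⬜⬛⬛⬛
❓⬛⬛⬜🔴⬜⬛⬛⬛
❓⬛⬛📦⬜⬜⬛⬛⬛
❓⬛⬛⬜⬜⬜⬛⬛⬛
❓⬛⬛⬜⬜⬜⬛⬛⬛
❓⬛⬛⬛⬛⬛⬛⬛⬛

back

❓❓❓❓❓❓❓⬛⬛
❓❓⬛⬛⬜⬛⬛⬛⬛
❓⬛⬛⬜⬜⬜⬛⬛⬛
❓⬛⬛⬜⬜⬜⬛⬛⬛
❓⬛⬛📦🔴⬜⬛⬛⬛
❓⬛⬛⬜⬜⬜⬛⬛⬛
❓⬛⬛⬜⬜⬜⬛⬛⬛
❓⬛⬛⬛⬛⬛⬛⬛⬛
❓❓❓❓❓❓❓⬛⬛

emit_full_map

❓⬛⬛⬜⬛⬛
⬛⬛⬜⬜⬜⬛
⬛⬛⬜⬜⬜⬛
⬛⬛📦🔴⬜⬛
⬛⬛⬜⬜⬜⬛
⬛⬛⬜⬜⬜⬛
⬛⬛⬛⬛⬛⬛

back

❓❓⬛⬛⬜⬛⬛⬛⬛
❓⬛⬛⬜⬜⬜⬛⬛⬛
❓⬛⬛⬜⬜⬜⬛⬛⬛
❓⬛⬛📦⬜⬜⬛⬛⬛
❓⬛⬛⬜🔴⬜⬛⬛⬛
❓⬛⬛⬜⬜⬜⬛⬛⬛
❓⬛⬛⬛⬛⬛⬛⬛⬛
❓❓❓❓❓❓❓⬛⬛
❓❓❓❓❓❓❓⬛⬛

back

❓⬛⬛⬜⬜⬜⬛⬛⬛
❓⬛⬛⬜⬜⬜⬛⬛⬛
❓⬛⬛📦⬜⬜⬛⬛⬛
❓⬛⬛⬜⬜⬜⬛⬛⬛
❓⬛⬛⬜🔴⬜⬛⬛⬛
❓⬛⬛⬛⬛⬛⬛⬛⬛
❓❓⬛⬛⬛⬛⬛⬛⬛
❓❓❓❓❓❓❓⬛⬛
⬛⬛⬛⬛⬛⬛⬛⬛⬛

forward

❓❓⬛⬛⬜⬛⬛⬛⬛
❓⬛⬛⬜⬜⬜⬛⬛⬛
❓⬛⬛⬜⬜⬜⬛⬛⬛
❓⬛⬛📦⬜⬜⬛⬛⬛
❓⬛⬛⬜🔴⬜⬛⬛⬛
❓⬛⬛⬜⬜⬜⬛⬛⬛
❓⬛⬛⬛⬛⬛⬛⬛⬛
❓❓⬛⬛⬛⬛⬛⬛⬛
❓❓❓❓❓❓❓⬛⬛

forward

❓❓❓❓❓❓❓⬛⬛
❓❓⬛⬛⬜⬛⬛⬛⬛
❓⬛⬛⬜⬜⬜⬛⬛⬛
❓⬛⬛⬜⬜⬜⬛⬛⬛
❓⬛⬛📦🔴⬜⬛⬛⬛
❓⬛⬛⬜⬜⬜⬛⬛⬛
❓⬛⬛⬜⬜⬜⬛⬛⬛
❓⬛⬛⬛⬛⬛⬛⬛⬛
❓❓⬛⬛⬛⬛⬛⬛⬛

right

❓❓❓❓❓❓⬛⬛⬛
❓⬛⬛⬜⬛⬛⬛⬛⬛
⬛⬛⬜⬜⬜⬛⬛⬛⬛
⬛⬛⬜⬜⬜⬛⬛⬛⬛
⬛⬛📦⬜🔴⬛⬛⬛⬛
⬛⬛⬜⬜⬜⬛⬛⬛⬛
⬛⬛⬜⬜⬜⬛⬛⬛⬛
⬛⬛⬛⬛⬛⬛⬛⬛⬛
❓⬛⬛⬛⬛⬛⬛⬛⬛

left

❓❓❓❓❓❓❓⬛⬛
❓❓⬛⬛⬜⬛⬛⬛⬛
❓⬛⬛⬜⬜⬜⬛⬛⬛
❓⬛⬛⬜⬜⬜⬛⬛⬛
❓⬛⬛📦🔴⬜⬛⬛⬛
❓⬛⬛⬜⬜⬜⬛⬛⬛
❓⬛⬛⬜⬜⬜⬛⬛⬛
❓⬛⬛⬛⬛⬛⬛⬛⬛
❓❓⬛⬛⬛⬛⬛⬛⬛

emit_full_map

❓⬛⬛⬜⬛⬛
⬛⬛⬜⬜⬜⬛
⬛⬛⬜⬜⬜⬛
⬛⬛📦🔴⬜⬛
⬛⬛⬜⬜⬜⬛
⬛⬛⬜⬜⬜⬛
⬛⬛⬛⬛⬛⬛
❓⬛⬛⬛⬛⬛

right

❓❓❓❓❓❓⬛⬛⬛
❓⬛⬛⬜⬛⬛⬛⬛⬛
⬛⬛⬜⬜⬜⬛⬛⬛⬛
⬛⬛⬜⬜⬜⬛⬛⬛⬛
⬛⬛📦⬜🔴⬛⬛⬛⬛
⬛⬛⬜⬜⬜⬛⬛⬛⬛
⬛⬛⬜⬜⬜⬛⬛⬛⬛
⬛⬛⬛⬛⬛⬛⬛⬛⬛
❓⬛⬛⬛⬛⬛⬛⬛⬛


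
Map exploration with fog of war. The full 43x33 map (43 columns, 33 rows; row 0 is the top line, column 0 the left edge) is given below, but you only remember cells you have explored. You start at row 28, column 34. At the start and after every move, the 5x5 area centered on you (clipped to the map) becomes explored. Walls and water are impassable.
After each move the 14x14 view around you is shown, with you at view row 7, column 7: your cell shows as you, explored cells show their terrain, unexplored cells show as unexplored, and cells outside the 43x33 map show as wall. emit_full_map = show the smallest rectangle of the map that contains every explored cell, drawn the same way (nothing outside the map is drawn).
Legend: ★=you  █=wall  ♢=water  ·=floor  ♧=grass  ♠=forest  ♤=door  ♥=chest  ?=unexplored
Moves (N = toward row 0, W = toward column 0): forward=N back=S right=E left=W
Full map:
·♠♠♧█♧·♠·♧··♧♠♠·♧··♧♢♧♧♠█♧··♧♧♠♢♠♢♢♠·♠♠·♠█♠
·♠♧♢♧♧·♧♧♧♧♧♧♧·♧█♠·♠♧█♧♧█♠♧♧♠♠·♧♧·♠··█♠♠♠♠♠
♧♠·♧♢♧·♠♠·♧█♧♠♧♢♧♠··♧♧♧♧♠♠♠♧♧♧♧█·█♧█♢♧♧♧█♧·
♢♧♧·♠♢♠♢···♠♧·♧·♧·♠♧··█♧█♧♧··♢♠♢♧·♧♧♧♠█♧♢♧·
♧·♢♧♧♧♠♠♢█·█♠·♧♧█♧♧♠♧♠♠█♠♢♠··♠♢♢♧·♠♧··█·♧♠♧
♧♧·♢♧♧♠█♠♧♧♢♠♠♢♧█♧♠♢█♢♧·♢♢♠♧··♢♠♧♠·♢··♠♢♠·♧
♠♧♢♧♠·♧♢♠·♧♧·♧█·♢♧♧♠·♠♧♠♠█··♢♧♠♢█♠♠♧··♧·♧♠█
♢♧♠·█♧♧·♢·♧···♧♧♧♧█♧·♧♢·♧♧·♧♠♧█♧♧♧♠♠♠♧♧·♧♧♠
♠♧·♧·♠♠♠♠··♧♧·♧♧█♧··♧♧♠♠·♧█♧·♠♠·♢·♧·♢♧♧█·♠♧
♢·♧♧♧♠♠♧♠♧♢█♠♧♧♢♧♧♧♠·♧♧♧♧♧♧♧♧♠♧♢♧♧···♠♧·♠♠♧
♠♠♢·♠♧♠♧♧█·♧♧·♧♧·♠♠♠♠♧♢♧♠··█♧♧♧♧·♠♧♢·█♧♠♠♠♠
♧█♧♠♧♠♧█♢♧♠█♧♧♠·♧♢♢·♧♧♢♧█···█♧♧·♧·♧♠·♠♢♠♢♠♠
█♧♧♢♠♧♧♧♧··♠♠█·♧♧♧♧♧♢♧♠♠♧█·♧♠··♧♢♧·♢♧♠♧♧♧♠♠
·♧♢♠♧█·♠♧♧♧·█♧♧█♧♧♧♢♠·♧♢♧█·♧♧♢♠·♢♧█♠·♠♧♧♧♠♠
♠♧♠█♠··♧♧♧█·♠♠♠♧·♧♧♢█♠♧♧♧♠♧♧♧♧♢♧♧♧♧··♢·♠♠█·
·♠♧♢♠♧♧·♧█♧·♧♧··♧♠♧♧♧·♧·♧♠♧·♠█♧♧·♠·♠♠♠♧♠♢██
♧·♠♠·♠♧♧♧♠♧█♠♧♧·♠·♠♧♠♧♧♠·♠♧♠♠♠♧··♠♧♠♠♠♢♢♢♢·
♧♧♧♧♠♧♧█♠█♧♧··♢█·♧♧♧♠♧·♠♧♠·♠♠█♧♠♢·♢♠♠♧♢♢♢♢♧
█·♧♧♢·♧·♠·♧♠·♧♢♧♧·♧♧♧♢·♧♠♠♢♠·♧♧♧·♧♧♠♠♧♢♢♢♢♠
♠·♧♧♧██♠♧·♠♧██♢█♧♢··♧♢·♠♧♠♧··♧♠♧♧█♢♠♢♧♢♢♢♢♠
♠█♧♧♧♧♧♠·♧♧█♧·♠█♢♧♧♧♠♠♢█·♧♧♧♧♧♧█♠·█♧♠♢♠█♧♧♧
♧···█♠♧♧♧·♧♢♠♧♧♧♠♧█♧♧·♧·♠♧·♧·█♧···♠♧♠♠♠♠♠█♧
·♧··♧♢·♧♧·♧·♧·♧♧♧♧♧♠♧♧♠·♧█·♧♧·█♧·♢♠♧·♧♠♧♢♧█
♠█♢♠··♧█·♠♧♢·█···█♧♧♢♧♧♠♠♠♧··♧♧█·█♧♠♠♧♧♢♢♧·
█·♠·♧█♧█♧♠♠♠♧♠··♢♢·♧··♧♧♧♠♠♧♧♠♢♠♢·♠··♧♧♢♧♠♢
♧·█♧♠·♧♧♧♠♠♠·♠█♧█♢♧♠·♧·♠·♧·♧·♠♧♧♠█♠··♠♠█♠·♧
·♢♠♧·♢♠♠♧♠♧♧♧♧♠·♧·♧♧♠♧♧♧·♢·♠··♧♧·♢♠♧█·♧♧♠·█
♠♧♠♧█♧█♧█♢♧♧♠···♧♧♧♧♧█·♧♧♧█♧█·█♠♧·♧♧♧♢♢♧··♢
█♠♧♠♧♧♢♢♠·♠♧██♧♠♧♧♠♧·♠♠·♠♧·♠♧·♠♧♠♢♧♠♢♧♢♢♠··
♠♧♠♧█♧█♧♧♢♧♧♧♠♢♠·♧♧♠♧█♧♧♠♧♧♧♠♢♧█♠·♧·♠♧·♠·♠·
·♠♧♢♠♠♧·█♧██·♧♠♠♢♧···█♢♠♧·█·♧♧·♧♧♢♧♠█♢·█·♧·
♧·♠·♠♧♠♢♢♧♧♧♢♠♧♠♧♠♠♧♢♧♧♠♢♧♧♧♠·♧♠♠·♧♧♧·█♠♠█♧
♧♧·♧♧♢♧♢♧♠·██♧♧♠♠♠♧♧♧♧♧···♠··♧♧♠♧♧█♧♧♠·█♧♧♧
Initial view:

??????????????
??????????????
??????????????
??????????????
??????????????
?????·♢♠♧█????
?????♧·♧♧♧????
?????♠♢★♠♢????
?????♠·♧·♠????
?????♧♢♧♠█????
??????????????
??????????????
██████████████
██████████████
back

??????????????
??????????????
??????????????
??????????????
?????·♢♠♧█????
?????♧·♧♧♧????
?????♠♢♧♠♢????
?????♠·★·♠????
?????♧♢♧♠█????
?????♠·♧♧♧????
??????????????
██████████████
██████████████
██████████████

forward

??????????????
??????????????
??????????????
??????????????
??????????????
?????·♢♠♧█????
?????♧·♧♧♧????
?????♠♢★♠♢????
?????♠·♧·♠????
?????♧♢♧♠█????
?????♠·♧♧♧????
??????????????
██████████████
██████████████

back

??????????????
??????????????
??????????????
??????????????
?????·♢♠♧█????
?????♧·♧♧♧????
?????♠♢♧♠♢????
?????♠·★·♠????
?????♧♢♧♠█????
?????♠·♧♧♧????
??????????????
██████████████
██████████████
██████████████

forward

??????????????
??????????????
??????????????
??????????????
??????????????
?????·♢♠♧█????
?????♧·♧♧♧????
?????♠♢★♠♢????
?????♠·♧·♠????
?????♧♢♧♠█????
?????♠·♧♧♧????
??????????????
██████████████
██████████████

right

??????????????
??????????????
??????????????
??????????????
??????????????
????·♢♠♧█·????
????♧·♧♧♧♢????
????♠♢♧★♢♧????
????♠·♧·♠♧????
????♧♢♧♠█♢????
????♠·♧♧♧?????
??????????????
██████████████
██████████████

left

??????????????
??????????????
??????????????
??????????????
??????????????
?????·♢♠♧█·???
?????♧·♧♧♧♢???
?????♠♢★♠♢♧???
?????♠·♧·♠♧???
?????♧♢♧♠█♢???
?????♠·♧♧♧????
??????????????
██████████████
██████████████

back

??????????????
??????????????
??????????????
??????????????
?????·♢♠♧█·???
?????♧·♧♧♧♢???
?????♠♢♧♠♢♧???
?????♠·★·♠♧???
?????♧♢♧♠█♢???
?????♠·♧♧♧????
??????????????
██████████████
██████████████
██████████████

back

??????????????
??????????????
??????????????
?????·♢♠♧█·???
?????♧·♧♧♧♢???
?????♠♢♧♠♢♧???
?????♠·♧·♠♧???
?????♧♢★♠█♢???
?????♠·♧♧♧????
?????♧♧█♧♧????
██████████████
██████████████
██████████████
██████████████

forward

??????????????
??????????????
??????????????
??????????????
?????·♢♠♧█·???
?????♧·♧♧♧♢???
?????♠♢♧♠♢♧???
?????♠·★·♠♧???
?????♧♢♧♠█♢???
?????♠·♧♧♧????
?????♧♧█♧♧????
██████████████
██████████████
██████████████

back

??????????????
??????????????
??????????????
?????·♢♠♧█·???
?????♧·♧♧♧♢???
?????♠♢♧♠♢♧???
?????♠·♧·♠♧???
?????♧♢★♠█♢???
?????♠·♧♧♧????
?????♧♧█♧♧????
██████████████
██████████████
██████████████
██████████████

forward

??????????????
??????????????
??????????????
??????????????
?????·♢♠♧█·???
?????♧·♧♧♧♢???
?????♠♢♧♠♢♧???
?????♠·★·♠♧???
?????♧♢♧♠█♢???
?????♠·♧♧♧????
?????♧♧█♧♧????
██████████████
██████████████
██████████████

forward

??????????????
??????????????
??????????????
??????????????
??????????????
?????·♢♠♧█·???
?????♧·♧♧♧♢???
?????♠♢★♠♢♧???
?????♠·♧·♠♧???
?????♧♢♧♠█♢???
?????♠·♧♧♧????
?????♧♧█♧♧????
██████████████
██████████████
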